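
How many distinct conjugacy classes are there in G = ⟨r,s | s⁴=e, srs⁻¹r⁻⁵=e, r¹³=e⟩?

The conjugacy classes (representative and size) are:
  [e] (size 1), [r] (size 4), [r²] (size 4), [r⁹] (size 4), [r¹²s] (size 13), [r⁴s²] (size 13), [r¹²s³] (size 13).
Class equation: 1 + 4 + 4 + 4 + 13 + 13 + 13 = 52 = |G|. So G has 7 conjugacy classes.

Answer: 7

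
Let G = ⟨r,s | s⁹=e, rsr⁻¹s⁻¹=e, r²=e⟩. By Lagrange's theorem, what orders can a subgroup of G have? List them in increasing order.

|G| = 18 = 2 · 3². By Lagrange's theorem the order of any subgroup divides 18; the divisors of 18 are 1, 2, 3, 6, 9, 18.

Answer: 1, 2, 3, 6, 9, 18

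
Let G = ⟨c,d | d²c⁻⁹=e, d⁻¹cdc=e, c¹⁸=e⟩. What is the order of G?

Enumerate words in the generators, reducing via the relations: the distinct elements are
  {c, d, e, cd, c², c³, c⁴, c⁵, c⁶, c⁷, c⁸, c⁹, c²d, c³d, c¹², c¹³, c¹¹, c¹⁰, c¹⁴, c¹⁵, c¹⁶, c¹⁷, c⁴d, c⁵d, c⁶d, c⁷d, c⁸d, d⁻¹, cd⁻¹, c²d⁻¹, c³d⁻¹, c⁴d⁻¹, c⁵d⁻¹, c⁶d⁻¹, c⁷d⁻¹, c⁸d⁻¹}.
No further products give new elements, so |G| = 36.

Answer: 36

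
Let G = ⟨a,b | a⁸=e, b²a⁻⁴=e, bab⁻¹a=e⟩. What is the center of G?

An element z ∈ Z(G) iff z commutes with every generator.
For example a⁴ is central: (a⁴)·a = a⁵ = a·(a⁴); (a⁴)·b = b⁻¹ = b·(a⁴).
Whereas a ∉ Z(G) since a·b = ab ≠ a³b⁻¹ = b·a.
Checking each of the 16 elements this way gives Z(G) = {e, a⁴}, of order 2.

Answer: {e, a⁴}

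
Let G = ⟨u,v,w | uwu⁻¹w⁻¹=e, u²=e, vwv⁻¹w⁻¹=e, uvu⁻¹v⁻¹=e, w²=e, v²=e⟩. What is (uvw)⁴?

Compute successive powers of (uvw), reducing at each step:
  (uvw)²: (uvw) · u = vw;   (vw) · v = w;   w · w = e
  (uvw)³: e · u = u;   u · v = uv;   (uv) · w = uvw
  (uvw)⁴: (uvw) · u = vw;   (vw) · v = w;   w · w = e

Answer: e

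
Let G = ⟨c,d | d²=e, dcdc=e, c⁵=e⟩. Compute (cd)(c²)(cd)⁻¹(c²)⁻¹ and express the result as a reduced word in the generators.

[(cd), (c²)] = (cd)·(c²)·(cd)⁻¹·(c²)⁻¹.
  (cd) · (c²) = c⁴d
  (c⁴d) · (cd) = c³
  (c³) · (c³) = c

Answer: c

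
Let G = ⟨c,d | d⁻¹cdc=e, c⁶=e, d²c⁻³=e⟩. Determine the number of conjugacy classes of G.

The conjugacy classes (representative and size) are:
  [e] (size 1), [c] (size 2), [c²] (size 2), [c³] (size 1), [cd⁻¹] (size 3), [c²d⁻¹] (size 3).
Class equation: 1 + 2 + 2 + 1 + 3 + 3 = 12 = |G|. So G has 6 conjugacy classes.

Answer: 6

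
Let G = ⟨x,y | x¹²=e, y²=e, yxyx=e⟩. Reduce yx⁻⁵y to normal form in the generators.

Multiply left to right, reducing at each step:
  y · x⁻⁵ = x⁵y
  (x⁵y) · y = x⁵

Answer: x⁵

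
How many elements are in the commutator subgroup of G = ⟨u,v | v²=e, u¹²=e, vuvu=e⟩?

G' = [G, G] is generated by all commutators. The generator-pair commutators are: [u, v] = u².
The subgroup they normally generate is {e, u², u⁴, u⁶, u⁸, u¹⁰}, of order 6.
Check: |G/G'| = 24/6 = 4 is the order of the abelianisation.

Answer: 6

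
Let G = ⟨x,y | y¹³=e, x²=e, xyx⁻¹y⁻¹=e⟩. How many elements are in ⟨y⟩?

|⟨y⟩| equals the order of y. Compute successive powers until reaching e:
  y¹ = y, y² = y², y³ = y³, y⁴ = y⁴, y⁵ = y⁵, y⁶ = y⁶, y⁷ = y⁷, y⁸ = y⁸, y⁹ = y⁹, y¹⁰ = y¹⁰, y¹¹ = y¹¹, y¹² = y¹², y¹³ = e.
The smallest positive k with yᵏ = e is 13, so |⟨y⟩| = 13.

Answer: 13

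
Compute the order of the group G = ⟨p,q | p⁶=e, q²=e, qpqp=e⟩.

Enumerate words in the generators, reducing via the relations: the distinct elements are
  {e, p, q, pq, p², p³, p⁴, p⁵, p²q, p³q, p⁴q, p⁵q}.
No further products give new elements, so |G| = 12.

Answer: 12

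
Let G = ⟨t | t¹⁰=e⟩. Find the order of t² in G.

Compute successive powers until reaching e:
  (t²)¹ = t², (t²)² = t⁴, (t²)³ = t⁶, (t²)⁴ = t⁸, (t²)⁵ = e.
The smallest positive k with (t²)ᵏ = e is 5.

Answer: 5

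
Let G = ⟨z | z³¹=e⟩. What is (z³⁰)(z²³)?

Compute (z³⁰) · (z²³) by multiplying left to right and reducing via the relations at each step:
  (z³⁰) · z²³ = z²²

Answer: z²²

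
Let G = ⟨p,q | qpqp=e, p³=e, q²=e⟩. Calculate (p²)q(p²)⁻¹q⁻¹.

[(p²), q] = (p²)·q·(p²)⁻¹·q⁻¹.
  (p²) · q = p²q
  (p²q) · p = pq
  (pq) · q = p

Answer: p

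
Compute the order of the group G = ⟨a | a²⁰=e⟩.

G is generated by a single element, so G is cyclic. The relator gives a²⁰ = e and no smaller power is forced to be e, so the 20 powers {a, e, a², a³, a⁴, a⁵, a⁶, a⁷, a⁸, a⁹, a¹², a¹³, a¹¹, a¹⁰, a¹⁴, a¹⁵, a¹⁶, a¹⁷, a¹⁸, a¹⁹} are distinct. Hence |G| = 20.

Answer: 20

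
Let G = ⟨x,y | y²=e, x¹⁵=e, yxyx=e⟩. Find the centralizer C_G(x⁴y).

⟨x⁴y⟩ ⊆ C_G(x⁴y) since powers of x⁴y commute with x⁴y; so |C_G(x⁴y)| ≥ |⟨x⁴y⟩| = 2.
By orbit–stabilizer, |C_G(x⁴y)| = |G| / |conj. class of x⁴y| = 30 / 15 = 2.
The 2 elements commuting with x⁴y are {e, x⁴y}.

Answer: {e, x⁴y}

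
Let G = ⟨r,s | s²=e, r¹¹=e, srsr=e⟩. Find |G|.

Enumerate words in the generators, reducing via the relations: the distinct elements are
  {e, r, s, rs, r², r³, r⁴, r⁵, r⁶, r⁷, r⁸, r⁹, r²s, r³s, r¹⁰, r⁴s, r⁵s, r⁶s, r⁷s, r⁸s, r⁹s, r¹⁰s}.
No further products give new elements, so |G| = 22.

Answer: 22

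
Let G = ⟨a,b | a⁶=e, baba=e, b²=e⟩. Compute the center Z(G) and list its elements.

An element z ∈ Z(G) iff z commutes with every generator.
For example a³ is central: (a³)·a = a⁴ = a·(a³); (a³)·b = a³b = b·(a³).
Whereas a ∉ Z(G) since a·b = ab ≠ a⁵b = b·a.
Checking each of the 12 elements this way gives Z(G) = {e, a³}, of order 2.

Answer: {e, a³}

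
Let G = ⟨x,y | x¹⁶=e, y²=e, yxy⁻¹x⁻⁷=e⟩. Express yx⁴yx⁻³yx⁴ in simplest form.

Multiply left to right, reducing at each step:
  y · x⁴ = x¹²y
  (x¹²y) · y = x¹²
  (x¹²) · x⁻³ = x⁹
  (x⁹) · y = x⁹y
  (x⁹y) · x⁴ = x⁵y

Answer: x⁵y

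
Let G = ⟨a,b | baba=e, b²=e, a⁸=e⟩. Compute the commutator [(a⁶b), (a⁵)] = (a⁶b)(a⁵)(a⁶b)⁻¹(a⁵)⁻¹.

[(a⁶b), (a⁵)] = (a⁶b)·(a⁵)·(a⁶b)⁻¹·(a⁵)⁻¹.
  (a⁶b) · (a⁵) = ab
  (ab) · (a⁶b) = a³
  (a³) · (a³) = a⁶

Answer: a⁶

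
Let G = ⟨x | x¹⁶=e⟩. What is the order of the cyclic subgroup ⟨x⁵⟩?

|⟨x⁵⟩| equals the order of x⁵. Compute successive powers until reaching e:
  (x⁵)¹ = x⁵, (x⁵)² = x¹⁰, (x⁵)³ = x¹⁵, (x⁵)⁴ = x⁴, (x⁵)⁵ = x⁹, (x⁵)⁶ = x¹⁴, (x⁵)⁷ = x³, (x⁵)⁸ = x⁸, (x⁵)⁹ = x¹³, (x⁵)¹⁰ = x², (x⁵)¹¹ = x⁷, (x⁵)¹² = x¹², (x⁵)¹³ = x, (x⁵)¹⁴ = x⁶, (x⁵)¹⁵ = x¹¹, (x⁵)¹⁶ = e.
The smallest positive k with (x⁵)ᵏ = e is 16, so |⟨x⁵⟩| = 16.

Answer: 16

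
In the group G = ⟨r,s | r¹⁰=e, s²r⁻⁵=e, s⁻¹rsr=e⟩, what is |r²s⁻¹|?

Compute successive powers until reaching e:
  (r²s⁻¹)¹ = r²s⁻¹, (r²s⁻¹)² = r⁵, (r²s⁻¹)³ = r²s, (r²s⁻¹)⁴ = e.
The smallest positive k with (r²s⁻¹)ᵏ = e is 4.

Answer: 4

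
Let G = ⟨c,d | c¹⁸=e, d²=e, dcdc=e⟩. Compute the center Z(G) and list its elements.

An element z ∈ Z(G) iff z commutes with every generator.
For example c⁹ is central: (c⁹)·c = c¹⁰ = c·(c⁹); (c⁹)·d = c⁹d = d·(c⁹).
Whereas c ∉ Z(G) since c·d = cd ≠ c¹⁷d = d·c.
Checking each of the 36 elements this way gives Z(G) = {e, c⁹}, of order 2.

Answer: {e, c⁹}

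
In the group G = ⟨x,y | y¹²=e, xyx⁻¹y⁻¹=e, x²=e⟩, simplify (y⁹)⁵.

Compute successive powers of (y⁹), reducing at each step:
  (y⁹)²: (y⁹) · y⁹ = y⁶
  (y⁹)³: (y⁶) · y⁹ = y³
  (y⁹)⁴: (y³) · y⁹ = e
  (y⁹)⁵: e · y⁹ = y⁹

Answer: y⁹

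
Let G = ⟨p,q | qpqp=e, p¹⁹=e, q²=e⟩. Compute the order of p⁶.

Compute successive powers until reaching e:
  (p⁶)¹ = p⁶, (p⁶)² = p¹², (p⁶)³ = p¹⁸, (p⁶)⁴ = p⁵, (p⁶)⁵ = p¹¹, (p⁶)⁶ = p¹⁷, (p⁶)⁷ = p⁴, (p⁶)⁸ = p¹⁰, (p⁶)⁹ = p¹⁶, (p⁶)¹⁰ = p³, (p⁶)¹¹ = p⁹, (p⁶)¹² = p¹⁵, (p⁶)¹³ = p², (p⁶)¹⁴ = p⁸, (p⁶)¹⁵ = p¹⁴, (p⁶)¹⁶ = p, (p⁶)¹⁷ = p⁷, (p⁶)¹⁸ = p¹³, (p⁶)¹⁹ = e.
The smallest positive k with (p⁶)ᵏ = e is 19.

Answer: 19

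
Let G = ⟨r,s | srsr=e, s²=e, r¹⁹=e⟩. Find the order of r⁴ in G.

Compute successive powers until reaching e:
  (r⁴)¹ = r⁴, (r⁴)² = r⁸, (r⁴)³ = r¹², (r⁴)⁴ = r¹⁶, (r⁴)⁵ = r, (r⁴)⁶ = r⁵, (r⁴)⁷ = r⁹, (r⁴)⁸ = r¹³, (r⁴)⁹ = r¹⁷, (r⁴)¹⁰ = r², (r⁴)¹¹ = r⁶, (r⁴)¹² = r¹⁰, (r⁴)¹³ = r¹⁴, (r⁴)¹⁴ = r¹⁸, (r⁴)¹⁵ = r³, (r⁴)¹⁶ = r⁷, (r⁴)¹⁷ = r¹¹, (r⁴)¹⁸ = r¹⁵, (r⁴)¹⁹ = e.
The smallest positive k with (r⁴)ᵏ = e is 19.

Answer: 19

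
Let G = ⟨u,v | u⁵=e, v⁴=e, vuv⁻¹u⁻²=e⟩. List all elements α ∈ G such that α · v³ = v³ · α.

⟨v³⟩ ⊆ C_G(v³) since powers of v³ commute with v³; so |C_G(v³)| ≥ |⟨v³⟩| = 4.
By orbit–stabilizer, |C_G(v³)| = |G| / |conj. class of v³| = 20 / 5 = 4.
The 4 elements commuting with v³ are {e, v, v², v³}.

Answer: {e, v, v², v³}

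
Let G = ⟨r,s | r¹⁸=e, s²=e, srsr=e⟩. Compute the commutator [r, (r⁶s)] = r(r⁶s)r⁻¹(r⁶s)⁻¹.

[r, (r⁶s)] = r·(r⁶s)·r⁻¹·(r⁶s)⁻¹.
  r · (r⁶s) = r⁷s
  (r⁷s) · (r¹⁷) = r⁸s
  (r⁸s) · (r⁶s) = r²

Answer: r²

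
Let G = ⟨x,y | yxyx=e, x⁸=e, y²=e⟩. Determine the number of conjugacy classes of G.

The conjugacy classes (representative and size) are:
  [e] (size 1), [x] (size 2), [x⁶] (size 2), [x³] (size 2), [x⁴] (size 1), [y] (size 4), [x⁵y] (size 4).
Class equation: 1 + 2 + 2 + 2 + 1 + 4 + 4 = 16 = |G|. So G has 7 conjugacy classes.

Answer: 7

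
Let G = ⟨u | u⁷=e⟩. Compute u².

Compute successive powers of u, reducing at each step:
  u²: u · u = u²

Answer: u²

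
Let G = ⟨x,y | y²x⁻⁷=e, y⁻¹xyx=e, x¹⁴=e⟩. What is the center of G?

An element z ∈ Z(G) iff z commutes with every generator.
For example x⁷ is central: (x⁷)·x = x⁸ = x·(x⁷); (x⁷)·y = y⁻¹ = y·(x⁷).
Whereas x ∉ Z(G) since x·y = xy ≠ x⁶y⁻¹ = y·x.
Checking each of the 28 elements this way gives Z(G) = {e, x⁷}, of order 2.

Answer: {e, x⁷}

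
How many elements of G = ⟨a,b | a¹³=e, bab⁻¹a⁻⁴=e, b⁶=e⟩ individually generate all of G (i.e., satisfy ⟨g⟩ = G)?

⟨g⟩ = G would require ord(g) = |G| = 78, but the maximum element order in G is 13 < 78. So G is not cyclic and no single element generates it: the count is 0.

Answer: 0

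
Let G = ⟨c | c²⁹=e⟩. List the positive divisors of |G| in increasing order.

|G| = 29 = 29. By Lagrange's theorem the order of any subgroup divides 29; the divisors of 29 are 1, 29.

Answer: 1, 29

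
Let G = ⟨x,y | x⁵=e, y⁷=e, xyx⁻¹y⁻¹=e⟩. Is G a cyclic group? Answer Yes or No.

|G| = 35. The element xy has order 35 (its powers give 35 distinct elements), so ⟨xy⟩ = G and G is cyclic.

Answer: Yes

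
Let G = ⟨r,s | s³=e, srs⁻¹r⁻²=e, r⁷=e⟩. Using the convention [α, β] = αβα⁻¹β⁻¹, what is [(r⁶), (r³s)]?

[(r⁶), (r³s)] = (r⁶)·(r³s)·(r⁶)⁻¹·(r³s)⁻¹.
  (r⁶) · (r³s) = r²s
  (r²s) · r = r⁴s
  (r⁴s) · (r²s²) = r

Answer: r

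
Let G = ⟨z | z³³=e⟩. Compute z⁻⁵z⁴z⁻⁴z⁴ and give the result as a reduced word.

Multiply left to right, reducing at each step:
  (z²⁸) · z⁴ = z³²
  (z³²) · z⁻⁴ = z²⁸
  (z²⁸) · z⁴ = z³²

Answer: z³²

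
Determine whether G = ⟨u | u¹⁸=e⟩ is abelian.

G has a single generator, so G is cyclic and hence abelian.

Answer: Yes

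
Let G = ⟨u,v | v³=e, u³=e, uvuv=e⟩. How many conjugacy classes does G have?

The conjugacy classes (representative and size) are:
  [e] (size 1), [vu²] (size 4), [v²u] (size 4), [u²v²] (size 3).
Class equation: 1 + 4 + 4 + 3 = 12 = |G|. So G has 4 conjugacy classes.

Answer: 4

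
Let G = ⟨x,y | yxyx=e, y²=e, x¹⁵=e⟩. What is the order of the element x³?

Compute successive powers until reaching e:
  (x³)¹ = x³, (x³)² = x⁶, (x³)³ = x⁹, (x³)⁴ = x¹², (x³)⁵ = e.
The smallest positive k with (x³)ᵏ = e is 5.

Answer: 5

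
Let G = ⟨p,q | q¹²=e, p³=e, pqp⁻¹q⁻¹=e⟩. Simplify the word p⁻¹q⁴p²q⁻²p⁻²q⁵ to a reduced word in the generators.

Multiply left to right, reducing at each step:
  (p²) · q⁴ = p²q⁴
  (p²q⁴) · p² = pq⁴
  (pq⁴) · q⁻² = pq²
  (pq²) · p⁻² = p²q²
  (p²q²) · q⁵ = p²q⁷

Answer: p²q⁷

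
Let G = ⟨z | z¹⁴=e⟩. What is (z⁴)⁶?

Compute successive powers of (z⁴), reducing at each step:
  (z⁴)²: (z⁴) · z⁴ = z⁸
  (z⁴)³: (z⁸) · z⁴ = z¹²
  (z⁴)⁴: (z¹²) · z⁴ = z²
  (z⁴)⁵: (z²) · z⁴ = z⁶
  (z⁴)⁶: (z⁶) · z⁴ = z¹⁰

Answer: z¹⁰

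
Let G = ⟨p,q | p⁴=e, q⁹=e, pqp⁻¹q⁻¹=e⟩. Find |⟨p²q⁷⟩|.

|⟨p²q⁷⟩| equals the order of p²q⁷. Compute successive powers until reaching e:
  (p²q⁷)¹ = p²q⁷, (p²q⁷)² = q⁵, (p²q⁷)³ = p²q³, (p²q⁷)⁴ = q, (p²q⁷)⁵ = p²q⁸, (p²q⁷)⁶ = q⁶, (p²q⁷)⁷ = p²q⁴, (p²q⁷)⁸ = q², (p²q⁷)⁹ = p², (p²q⁷)¹⁰ = q⁷, (p²q⁷)¹¹ = p²q⁵, (p²q⁷)¹² = q³, (p²q⁷)¹³ = p²q, (p²q⁷)¹⁴ = q⁸, (p²q⁷)¹⁵ = p²q⁶, (p²q⁷)¹⁶ = q⁴, (p²q⁷)¹⁷ = p²q², (p²q⁷)¹⁸ = e.
The smallest positive k with (p²q⁷)ᵏ = e is 18, so |⟨p²q⁷⟩| = 18.

Answer: 18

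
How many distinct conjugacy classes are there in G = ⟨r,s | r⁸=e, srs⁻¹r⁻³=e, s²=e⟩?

The conjugacy classes (representative and size) are:
  [e] (size 1), [r³] (size 2), [r²] (size 2), [r⁴] (size 1), [r⁵] (size 2), [r⁴s] (size 4), [rs] (size 4).
Class equation: 1 + 2 + 2 + 1 + 2 + 4 + 4 = 16 = |G|. So G has 7 conjugacy classes.

Answer: 7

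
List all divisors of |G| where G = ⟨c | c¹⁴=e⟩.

|G| = 14 = 2 · 7. By Lagrange's theorem the order of any subgroup divides 14; the divisors of 14 are 1, 2, 7, 14.

Answer: 1, 2, 7, 14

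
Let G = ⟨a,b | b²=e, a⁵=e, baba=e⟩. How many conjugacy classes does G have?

The conjugacy classes (representative and size) are:
  [e] (size 1), [a] (size 2), [a²] (size 2), [b] (size 5).
Class equation: 1 + 2 + 2 + 5 = 10 = |G|. So G has 4 conjugacy classes.

Answer: 4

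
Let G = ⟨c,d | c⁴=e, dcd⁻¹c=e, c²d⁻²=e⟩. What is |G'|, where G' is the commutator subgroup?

G' = [G, G] is generated by all commutators. The generator-pair commutators are: [c, d] = c².
The subgroup they normally generate is {e, c²}, of order 2.
Check: |G/G'| = 8/2 = 4 is the order of the abelianisation.

Answer: 2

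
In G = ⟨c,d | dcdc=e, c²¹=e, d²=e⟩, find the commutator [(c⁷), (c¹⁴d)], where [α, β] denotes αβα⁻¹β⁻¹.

[(c⁷), (c¹⁴d)] = (c⁷)·(c¹⁴d)·(c⁷)⁻¹·(c¹⁴d)⁻¹.
  (c⁷) · (c¹⁴d) = d
  d · (c¹⁴) = c⁷d
  (c⁷d) · (c¹⁴d) = c¹⁴

Answer: c¹⁴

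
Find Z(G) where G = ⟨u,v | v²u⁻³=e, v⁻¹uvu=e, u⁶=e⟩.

An element z ∈ Z(G) iff z commutes with every generator.
For example u³ is central: (u³)·u = u⁴ = u·(u³); (u³)·v = v⁻¹ = v·(u³).
Whereas u ∉ Z(G) since u·v = uv ≠ u²v⁻¹ = v·u.
Checking each of the 12 elements this way gives Z(G) = {e, u³}, of order 2.

Answer: {e, u³}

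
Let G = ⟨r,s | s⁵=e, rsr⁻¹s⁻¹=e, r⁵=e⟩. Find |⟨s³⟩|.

|⟨s³⟩| equals the order of s³. Compute successive powers until reaching e:
  (s³)¹ = s³, (s³)² = s, (s³)³ = s⁴, (s³)⁴ = s², (s³)⁵ = e.
The smallest positive k with (s³)ᵏ = e is 5, so |⟨s³⟩| = 5.

Answer: 5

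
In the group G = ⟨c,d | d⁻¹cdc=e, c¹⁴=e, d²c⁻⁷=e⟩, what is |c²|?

Compute successive powers until reaching e:
  (c²)¹ = c², (c²)² = c⁴, (c²)³ = c⁶, (c²)⁴ = c⁸, (c²)⁵ = c¹⁰, (c²)⁶ = c¹², (c²)⁷ = e.
The smallest positive k with (c²)ᵏ = e is 7.

Answer: 7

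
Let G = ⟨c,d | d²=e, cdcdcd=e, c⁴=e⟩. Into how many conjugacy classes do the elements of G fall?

The conjugacy classes (representative and size) are:
  [e] (size 1), [c³] (size 6), [c²dc²d] (size 3), [cdc³] (size 6), [dc³] (size 8).
Class equation: 1 + 6 + 3 + 6 + 8 = 24 = |G|. So G has 5 conjugacy classes.

Answer: 5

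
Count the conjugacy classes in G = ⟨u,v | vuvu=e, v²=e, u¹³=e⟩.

The conjugacy classes (representative and size) are:
  [e] (size 1), [u¹²] (size 2), [u¹¹] (size 2), [u³] (size 2), [u⁴] (size 2), [u⁸] (size 2), [u⁶] (size 2), [v] (size 13).
Class equation: 1 + 2 + 2 + 2 + 2 + 2 + 2 + 13 = 26 = |G|. So G has 8 conjugacy classes.

Answer: 8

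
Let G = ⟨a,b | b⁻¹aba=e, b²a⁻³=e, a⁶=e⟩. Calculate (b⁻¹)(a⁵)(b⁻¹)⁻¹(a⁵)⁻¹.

[(b⁻¹), (a⁵)] = (b⁻¹)·(a⁵)·(b⁻¹)⁻¹·(a⁵)⁻¹.
  (b⁻¹) · (a⁵) = ab⁻¹
  (ab⁻¹) · b = a
  a · a = a²

Answer: a²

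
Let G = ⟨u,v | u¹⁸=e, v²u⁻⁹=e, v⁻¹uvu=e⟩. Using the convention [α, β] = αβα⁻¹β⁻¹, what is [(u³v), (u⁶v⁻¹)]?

[(u³v), (u⁶v⁻¹)] = (u³v)·(u⁶v⁻¹)·(u³v)⁻¹·(u⁶v⁻¹)⁻¹.
  (u³v) · (u⁶v⁻¹) = u¹⁵
  (u¹⁵) · (u³v⁻¹) = v⁻¹
  (v⁻¹) · (u⁶v) = u¹²

Answer: u¹²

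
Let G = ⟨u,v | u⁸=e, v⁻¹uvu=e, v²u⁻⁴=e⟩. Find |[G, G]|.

G' = [G, G] is generated by all commutators. The generator-pair commutators are: [u, v] = u².
The subgroup they normally generate is {e, u², u⁴, u⁶}, of order 4.
Check: |G/G'| = 16/4 = 4 is the order of the abelianisation.

Answer: 4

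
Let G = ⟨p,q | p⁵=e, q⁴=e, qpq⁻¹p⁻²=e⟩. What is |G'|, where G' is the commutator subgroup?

G' = [G, G] is generated by all commutators. The generator-pair commutators are: [p, q] = p⁴.
The subgroup they normally generate is {e, p, p², p³, p⁴}, of order 5.
Check: |G/G'| = 20/5 = 4 is the order of the abelianisation.

Answer: 5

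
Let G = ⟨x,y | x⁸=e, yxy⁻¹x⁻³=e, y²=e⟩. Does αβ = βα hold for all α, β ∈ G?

x·y = xy but y·x = x³y, so x·y ≠ y·x and G is not abelian.

Answer: No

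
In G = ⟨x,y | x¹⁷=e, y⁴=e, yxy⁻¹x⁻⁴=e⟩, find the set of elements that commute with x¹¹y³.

⟨x¹¹y³⟩ ⊆ C_G(x¹¹y³) since powers of x¹¹y³ commute with x¹¹y³; so |C_G(x¹¹y³)| ≥ |⟨x¹¹y³⟩| = 4.
By orbit–stabilizer, |C_G(x¹¹y³)| = |G| / |conj. class of x¹¹y³| = 68 / 17 = 4.
The 4 elements commuting with x¹¹y³ are {e, xy², x⁷y, x¹¹y³}.

Answer: {e, xy², x⁷y, x¹¹y³}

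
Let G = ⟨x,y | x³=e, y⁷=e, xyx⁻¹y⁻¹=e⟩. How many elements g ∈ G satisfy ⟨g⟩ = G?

G is cyclic of order 21. An element generates G iff its order is 21, and a cyclic group of order 21 has exactly φ(21) = 12 such elements.

Answer: 12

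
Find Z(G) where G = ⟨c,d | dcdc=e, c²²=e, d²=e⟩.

An element z ∈ Z(G) iff z commutes with every generator.
For example c¹¹ is central: (c¹¹)·c = c¹² = c·(c¹¹); (c¹¹)·d = c¹¹d = d·(c¹¹).
Whereas c ∉ Z(G) since c·d = cd ≠ c²¹d = d·c.
Checking each of the 44 elements this way gives Z(G) = {e, c¹¹}, of order 2.

Answer: {e, c¹¹}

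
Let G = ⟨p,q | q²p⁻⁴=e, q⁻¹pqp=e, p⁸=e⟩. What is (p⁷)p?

Compute (p⁷) · p by multiplying left to right and reducing via the relations at each step:
  (p⁷) · p = e

Answer: e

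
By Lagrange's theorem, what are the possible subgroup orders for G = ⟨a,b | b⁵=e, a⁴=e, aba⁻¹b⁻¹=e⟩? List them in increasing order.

|G| = 20 = 2² · 5. By Lagrange's theorem the order of any subgroup divides 20; the divisors of 20 are 1, 2, 4, 5, 10, 20.

Answer: 1, 2, 4, 5, 10, 20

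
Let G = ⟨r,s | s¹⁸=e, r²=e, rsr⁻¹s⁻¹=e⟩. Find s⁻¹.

The order of s is 18 (smallest k with sᵏ = e), so s⁻¹ = s¹⁷ = s¹⁷.
Check: s · (s¹⁷) → s · s¹⁷ = e, giving e as required.

Answer: s¹⁷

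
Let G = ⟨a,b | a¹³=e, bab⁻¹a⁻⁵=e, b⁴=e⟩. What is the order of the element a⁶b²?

Compute successive powers until reaching e:
  (a⁶b²)¹ = a⁶b², (a⁶b²)² = e.
The smallest positive k with (a⁶b²)ᵏ = e is 2.

Answer: 2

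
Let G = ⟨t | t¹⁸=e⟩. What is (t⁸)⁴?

Compute successive powers of (t⁸), reducing at each step:
  (t⁸)²: (t⁸) · t⁸ = t¹⁶
  (t⁸)³: (t¹⁶) · t⁸ = t⁶
  (t⁸)⁴: (t⁶) · t⁸ = t¹⁴

Answer: t¹⁴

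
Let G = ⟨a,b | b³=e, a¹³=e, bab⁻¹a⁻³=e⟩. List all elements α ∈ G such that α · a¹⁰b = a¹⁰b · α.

⟨a¹⁰b⟩ ⊆ C_G(a¹⁰b) since powers of a¹⁰b commute with a¹⁰b; so |C_G(a¹⁰b)| ≥ |⟨a¹⁰b⟩| = 3.
By orbit–stabilizer, |C_G(a¹⁰b)| = |G| / |conj. class of a¹⁰b| = 39 / 13 = 3.
The 3 elements commuting with a¹⁰b are {e, ab², a¹⁰b}.

Answer: {e, ab², a¹⁰b}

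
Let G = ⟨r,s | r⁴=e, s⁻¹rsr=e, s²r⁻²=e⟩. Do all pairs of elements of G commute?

r·s = rs but s·r = rs⁻¹, so r·s ≠ s·r and G is not abelian.

Answer: No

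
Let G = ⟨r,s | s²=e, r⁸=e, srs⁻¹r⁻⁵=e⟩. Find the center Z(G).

An element z ∈ Z(G) iff z commutes with every generator.
For example r² is central: (r²)·r = r³ = r·(r²); (r²)·s = r²s = s·(r²).
Whereas r ∉ Z(G) since r·s = rs ≠ r⁵s = s·r.
Checking each of the 16 elements this way gives Z(G) = {e, r², r⁴, r⁶}, of order 4.

Answer: {e, r², r⁴, r⁶}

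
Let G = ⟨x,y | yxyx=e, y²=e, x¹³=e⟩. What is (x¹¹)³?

Compute successive powers of (x¹¹), reducing at each step:
  (x¹¹)²: (x¹¹) · x¹¹ = x⁹
  (x¹¹)³: (x⁹) · x¹¹ = x⁷

Answer: x⁷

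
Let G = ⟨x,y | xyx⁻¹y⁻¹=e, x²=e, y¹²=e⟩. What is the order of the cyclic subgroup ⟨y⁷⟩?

|⟨y⁷⟩| equals the order of y⁷. Compute successive powers until reaching e:
  (y⁷)¹ = y⁷, (y⁷)² = y², (y⁷)³ = y⁹, (y⁷)⁴ = y⁴, (y⁷)⁵ = y¹¹, (y⁷)⁶ = y⁶, (y⁷)⁷ = y, (y⁷)⁸ = y⁸, (y⁷)⁹ = y³, (y⁷)¹⁰ = y¹⁰, (y⁷)¹¹ = y⁵, (y⁷)¹² = e.
The smallest positive k with (y⁷)ᵏ = e is 12, so |⟨y⁷⟩| = 12.

Answer: 12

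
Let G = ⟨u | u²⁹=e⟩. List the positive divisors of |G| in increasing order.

|G| = 29 = 29. By Lagrange's theorem the order of any subgroup divides 29; the divisors of 29 are 1, 29.

Answer: 1, 29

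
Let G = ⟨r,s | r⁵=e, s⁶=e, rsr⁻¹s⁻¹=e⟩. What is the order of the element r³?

Compute successive powers until reaching e:
  (r³)¹ = r³, (r³)² = r, (r³)³ = r⁴, (r³)⁴ = r², (r³)⁵ = e.
The smallest positive k with (r³)ᵏ = e is 5.

Answer: 5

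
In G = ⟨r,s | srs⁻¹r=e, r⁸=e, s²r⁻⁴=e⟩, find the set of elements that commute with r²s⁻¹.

⟨r²s⁻¹⟩ ⊆ C_G(r²s⁻¹) since powers of r²s⁻¹ commute with r²s⁻¹; so |C_G(r²s⁻¹)| ≥ |⟨r²s⁻¹⟩| = 4.
By orbit–stabilizer, |C_G(r²s⁻¹)| = |G| / |conj. class of r²s⁻¹| = 16 / 4 = 4.
The 4 elements commuting with r²s⁻¹ are {e, r⁴, r²s, r²s⁻¹}.

Answer: {e, r⁴, r²s, r²s⁻¹}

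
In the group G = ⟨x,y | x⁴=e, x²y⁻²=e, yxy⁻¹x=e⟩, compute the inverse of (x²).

The order of (x²) is 2 (smallest k with (x²)ᵏ = e), so (x²)⁻¹ = (x²)¹ = x².
Check: (x²) · (x²) → (x²) · x² = e, giving e as required.

Answer: x²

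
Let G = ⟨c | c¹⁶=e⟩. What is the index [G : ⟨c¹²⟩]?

First find ord(c¹²) by computing successive powers:
  (c¹²)¹ = c¹², (c¹²)² = c⁸, (c¹²)³ = c⁴, (c¹²)⁴ = e.
So |⟨c¹²⟩| = ord(c¹²) = 4. With |G| = 16, by Lagrange [G : ⟨c¹²⟩] = 16/4 = 4.

Answer: 4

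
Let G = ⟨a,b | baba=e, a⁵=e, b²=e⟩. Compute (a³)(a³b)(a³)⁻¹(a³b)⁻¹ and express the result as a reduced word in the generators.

[(a³), (a³b)] = (a³)·(a³b)·(a³)⁻¹·(a³b)⁻¹.
  (a³) · (a³b) = ab
  (ab) · (a²) = a⁴b
  (a⁴b) · (a³b) = a

Answer: a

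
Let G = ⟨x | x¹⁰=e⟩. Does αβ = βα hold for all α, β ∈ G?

G has a single generator, so G is cyclic and hence abelian.

Answer: Yes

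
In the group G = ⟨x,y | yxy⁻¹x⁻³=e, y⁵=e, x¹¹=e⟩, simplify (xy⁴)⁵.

Compute successive powers of (xy⁴), reducing at each step:
  (xy⁴)²: (xy⁴) · x = x⁵y⁴;   (x⁵y⁴) · y⁴ = x⁵y³
  (xy⁴)³: (x⁵y³) · x = x¹⁰y³;   (x¹⁰y³) · y⁴ = x¹⁰y²
  (xy⁴)⁴: (x¹⁰y²) · x = x⁸y²;   (x⁸y²) · y⁴ = x⁸y
  (xy⁴)⁵: (x⁸y) · x = y;   y · y⁴ = e

Answer: e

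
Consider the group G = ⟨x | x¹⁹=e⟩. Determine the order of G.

G is generated by a single element, so G is cyclic. The relator gives x¹⁹ = e and no smaller power is forced to be e, so the 19 powers {e, x, x², x³, x⁴, x⁵, x⁶, x⁷, x⁸, x⁹, x¹², x¹³, x¹¹, x¹⁰, x¹⁴, x¹⁵, x¹⁶, x¹⁷, x¹⁸} are distinct. Hence |G| = 19.

Answer: 19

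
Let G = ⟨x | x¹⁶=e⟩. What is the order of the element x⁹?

Compute successive powers until reaching e:
  (x⁹)¹ = x⁹, (x⁹)² = x², (x⁹)³ = x¹¹, (x⁹)⁴ = x⁴, (x⁹)⁵ = x¹³, (x⁹)⁶ = x⁶, (x⁹)⁷ = x¹⁵, (x⁹)⁸ = x⁸, (x⁹)⁹ = x, (x⁹)¹⁰ = x¹⁰, (x⁹)¹¹ = x³, (x⁹)¹² = x¹², (x⁹)¹³ = x⁵, (x⁹)¹⁴ = x¹⁴, (x⁹)¹⁵ = x⁷, (x⁹)¹⁶ = e.
The smallest positive k with (x⁹)ᵏ = e is 16.

Answer: 16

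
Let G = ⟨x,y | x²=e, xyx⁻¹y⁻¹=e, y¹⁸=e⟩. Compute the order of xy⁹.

Compute successive powers until reaching e:
  (xy⁹)¹ = xy⁹, (xy⁹)² = e.
The smallest positive k with (xy⁹)ᵏ = e is 2.

Answer: 2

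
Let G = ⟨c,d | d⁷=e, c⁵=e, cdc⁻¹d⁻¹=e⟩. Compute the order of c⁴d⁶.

Compute successive powers until reaching e:
  (c⁴d⁶)¹ = c⁴d⁶, (c⁴d⁶)² = c³d⁵, (c⁴d⁶)³ = c²d⁴, (c⁴d⁶)⁴ = cd³, (c⁴d⁶)⁵ = d², (c⁴d⁶)⁶ = c⁴d, (c⁴d⁶)⁷ = c³, (c⁴d⁶)⁸ = c²d⁶, (c⁴d⁶)⁹ = cd⁵, (c⁴d⁶)¹⁰ = d⁴, (c⁴d⁶)¹¹ = c⁴d³, (c⁴d⁶)¹² = c³d², (c⁴d⁶)¹³ = c²d, (c⁴d⁶)¹⁴ = c, (c⁴d⁶)¹⁵ = d⁶, (c⁴d⁶)¹⁶ = c⁴d⁵, (c⁴d⁶)¹⁷ = c³d⁴, (c⁴d⁶)¹⁸ = c²d³, (c⁴d⁶)¹⁹ = cd², (c⁴d⁶)²⁰ = d, (c⁴d⁶)²¹ = c⁴, (c⁴d⁶)²² = c³d⁶, (c⁴d⁶)²³ = c²d⁵, (c⁴d⁶)²⁴ = cd⁴, (c⁴d⁶)²⁵ = d³, (c⁴d⁶)²⁶ = c⁴d², (c⁴d⁶)²⁷ = c³d, (c⁴d⁶)²⁸ = c², (c⁴d⁶)²⁹ = cd⁶, (c⁴d⁶)³⁰ = d⁵, (c⁴d⁶)³¹ = c⁴d⁴, (c⁴d⁶)³² = c³d³, (c⁴d⁶)³³ = c²d², (c⁴d⁶)³⁴ = cd, (c⁴d⁶)³⁵ = e.
The smallest positive k with (c⁴d⁶)ᵏ = e is 35.

Answer: 35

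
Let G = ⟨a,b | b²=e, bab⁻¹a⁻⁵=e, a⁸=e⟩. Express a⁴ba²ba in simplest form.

Multiply left to right, reducing at each step:
  (a⁴) · b = a⁴b
  (a⁴b) · a² = a⁶b
  (a⁶b) · b = a⁶
  (a⁶) · a = a⁷

Answer: a⁷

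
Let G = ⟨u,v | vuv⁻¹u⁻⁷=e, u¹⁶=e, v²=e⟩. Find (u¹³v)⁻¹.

The order of (u¹³v) is 4 (smallest k with (u¹³v)ᵏ = e), so (u¹³v)⁻¹ = (u¹³v)³ = u⁵v.
Check: (u¹³v) · (u⁵v) → (u¹³v) · u⁵ = v;   v · v = e, giving e as required.

Answer: u⁵v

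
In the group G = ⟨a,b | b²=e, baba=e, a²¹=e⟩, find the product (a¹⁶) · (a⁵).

Compute (a¹⁶) · (a⁵) by multiplying left to right and reducing via the relations at each step:
  (a¹⁶) · a⁵ = e

Answer: e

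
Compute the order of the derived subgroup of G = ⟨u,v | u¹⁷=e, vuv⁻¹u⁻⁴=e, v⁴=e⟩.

G' = [G, G] is generated by all commutators. The generator-pair commutators are: [u, v] = u¹⁴.
The subgroup they normally generate is {e, u, u², u³, u⁴, u⁵, u⁶, u⁷, u⁸, u⁹, u¹⁰, u¹¹, u¹², u¹³, u¹⁴, u¹⁵, u¹⁶}, of order 17.
Check: |G/G'| = 68/17 = 4 is the order of the abelianisation.

Answer: 17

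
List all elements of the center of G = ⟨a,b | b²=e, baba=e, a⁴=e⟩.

An element z ∈ Z(G) iff z commutes with every generator.
For example a² is central: (a²)·a = a³ = a·(a²); (a²)·b = a²b = b·(a²).
Whereas a ∉ Z(G) since a·b = ab ≠ a³b = b·a.
Checking each of the 8 elements this way gives Z(G) = {e, a²}, of order 2.

Answer: {e, a²}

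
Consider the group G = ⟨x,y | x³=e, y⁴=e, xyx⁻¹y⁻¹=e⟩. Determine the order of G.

Enumerate words in the generators, reducing via the relations: the distinct elements are
  {e, x, y, xy, x², y², y³, xy², xy³, x²y, x²y², x²y³}.
No further products give new elements, so |G| = 12.

Answer: 12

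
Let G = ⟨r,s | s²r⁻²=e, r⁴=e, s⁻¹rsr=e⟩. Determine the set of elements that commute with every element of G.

An element z ∈ Z(G) iff z commutes with every generator.
For example r² is central: (r²)·r = r³ = r·(r²); (r²)·s = s⁻¹ = s·(r²).
Whereas r ∉ Z(G) since r·s = rs ≠ rs⁻¹ = s·r.
Checking each of the 8 elements this way gives Z(G) = {e, r²}, of order 2.

Answer: {e, r²}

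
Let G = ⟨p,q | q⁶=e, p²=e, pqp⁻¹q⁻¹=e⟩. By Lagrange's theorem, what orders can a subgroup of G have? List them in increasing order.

|G| = 12 = 2² · 3. By Lagrange's theorem the order of any subgroup divides 12; the divisors of 12 are 1, 2, 3, 4, 6, 12.

Answer: 1, 2, 3, 4, 6, 12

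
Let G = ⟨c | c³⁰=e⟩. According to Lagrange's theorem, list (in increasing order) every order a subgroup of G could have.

|G| = 30 = 2 · 3 · 5. By Lagrange's theorem the order of any subgroup divides 30; the divisors of 30 are 1, 2, 3, 5, 6, 10, 15, 30.

Answer: 1, 2, 3, 5, 6, 10, 15, 30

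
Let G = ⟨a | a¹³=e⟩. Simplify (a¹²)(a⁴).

Compute (a¹²) · (a⁴) by multiplying left to right and reducing via the relations at each step:
  (a¹²) · a⁴ = a³

Answer: a³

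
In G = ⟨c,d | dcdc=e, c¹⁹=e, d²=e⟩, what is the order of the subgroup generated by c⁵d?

|⟨c⁵d⟩| equals the order of c⁵d. Compute successive powers until reaching e:
  (c⁵d)¹ = c⁵d, (c⁵d)² = e.
The smallest positive k with (c⁵d)ᵏ = e is 2, so |⟨c⁵d⟩| = 2.

Answer: 2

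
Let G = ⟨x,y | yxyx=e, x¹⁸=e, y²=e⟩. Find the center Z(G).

An element z ∈ Z(G) iff z commutes with every generator.
For example x⁹ is central: (x⁹)·x = x¹⁰ = x·(x⁹); (x⁹)·y = x⁹y = y·(x⁹).
Whereas x ∉ Z(G) since x·y = xy ≠ x¹⁷y = y·x.
Checking each of the 36 elements this way gives Z(G) = {e, x⁹}, of order 2.

Answer: {e, x⁹}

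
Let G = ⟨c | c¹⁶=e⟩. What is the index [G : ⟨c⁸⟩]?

First find ord(c⁸) by computing successive powers:
  (c⁸)¹ = c⁸, (c⁸)² = e.
So |⟨c⁸⟩| = ord(c⁸) = 2. With |G| = 16, by Lagrange [G : ⟨c⁸⟩] = 16/2 = 8.

Answer: 8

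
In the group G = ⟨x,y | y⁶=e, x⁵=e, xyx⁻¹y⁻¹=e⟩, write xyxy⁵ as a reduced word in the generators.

Multiply left to right, reducing at each step:
  x · y = xy
  (xy) · x = x²y
  (x²y) · y⁵ = x²

Answer: x²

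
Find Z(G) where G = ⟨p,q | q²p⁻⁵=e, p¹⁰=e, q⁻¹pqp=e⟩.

An element z ∈ Z(G) iff z commutes with every generator.
For example p⁵ is central: (p⁵)·p = p⁶ = p·(p⁵); (p⁵)·q = q⁻¹ = q·(p⁵).
Whereas p ∉ Z(G) since p·q = pq ≠ p⁴q⁻¹ = q·p.
Checking each of the 20 elements this way gives Z(G) = {e, p⁵}, of order 2.

Answer: {e, p⁵}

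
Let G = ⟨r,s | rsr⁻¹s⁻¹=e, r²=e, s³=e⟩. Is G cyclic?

|G| = 6. The element rs has order 6 (its powers give 6 distinct elements), so ⟨rs⟩ = G and G is cyclic.

Answer: Yes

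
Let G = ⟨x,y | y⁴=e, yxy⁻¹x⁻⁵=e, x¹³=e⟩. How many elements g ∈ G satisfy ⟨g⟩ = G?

⟨g⟩ = G would require ord(g) = |G| = 52, but the maximum element order in G is 13 < 52. So G is not cyclic and no single element generates it: the count is 0.

Answer: 0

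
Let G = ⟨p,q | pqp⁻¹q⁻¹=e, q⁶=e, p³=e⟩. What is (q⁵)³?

Compute successive powers of (q⁵), reducing at each step:
  (q⁵)²: (q⁵) · q⁵ = q⁴
  (q⁵)³: (q⁴) · q⁵ = q³

Answer: q³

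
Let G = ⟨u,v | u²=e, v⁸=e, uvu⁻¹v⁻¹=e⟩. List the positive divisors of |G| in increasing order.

|G| = 16 = 2⁴. By Lagrange's theorem the order of any subgroup divides 16; the divisors of 16 are 1, 2, 4, 8, 16.

Answer: 1, 2, 4, 8, 16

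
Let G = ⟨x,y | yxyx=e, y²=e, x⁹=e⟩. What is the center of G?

An element z ∈ Z(G) iff z commutes with every generator.
For example e is central: e·x = x = x·e; e·y = y = y·e.
Whereas x ∉ Z(G) since x·y = xy ≠ x⁸y = y·x.
Checking each of the 18 elements this way gives Z(G) = {e}, of order 1.

Answer: {e}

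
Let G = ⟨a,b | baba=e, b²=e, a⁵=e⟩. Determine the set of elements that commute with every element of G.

An element z ∈ Z(G) iff z commutes with every generator.
For example e is central: e·a = a = a·e; e·b = b = b·e.
Whereas a ∉ Z(G) since a·b = ab ≠ a⁴b = b·a.
Checking each of the 10 elements this way gives Z(G) = {e}, of order 1.

Answer: {e}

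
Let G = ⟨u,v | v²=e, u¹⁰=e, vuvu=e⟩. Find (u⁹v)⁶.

Compute successive powers of (u⁹v), reducing at each step:
  (u⁹v)²: (u⁹v) · u⁹ = v;   v · v = e
  (u⁹v)³: e · u⁹ = u⁹;   (u⁹) · v = u⁹v
  (u⁹v)⁴: (u⁹v) · u⁹ = v;   v · v = e
  (u⁹v)⁵: e · u⁹ = u⁹;   (u⁹) · v = u⁹v
  (u⁹v)⁶: (u⁹v) · u⁹ = v;   v · v = e

Answer: e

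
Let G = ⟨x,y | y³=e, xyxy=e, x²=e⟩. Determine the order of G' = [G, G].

G' = [G, G] is generated by all commutators. The generator-pair commutators are: [x, y] = y.
The subgroup they normally generate is {e, y, y²}, of order 3.
Check: |G/G'| = 6/3 = 2 is the order of the abelianisation.

Answer: 3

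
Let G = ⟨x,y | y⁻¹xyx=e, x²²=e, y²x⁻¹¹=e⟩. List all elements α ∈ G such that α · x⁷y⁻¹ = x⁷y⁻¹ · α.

⟨x⁷y⁻¹⟩ ⊆ C_G(x⁷y⁻¹) since powers of x⁷y⁻¹ commute with x⁷y⁻¹; so |C_G(x⁷y⁻¹)| ≥ |⟨x⁷y⁻¹⟩| = 4.
By orbit–stabilizer, |C_G(x⁷y⁻¹)| = |G| / |conj. class of x⁷y⁻¹| = 44 / 11 = 4.
The 4 elements commuting with x⁷y⁻¹ are {e, x¹¹, x⁷y, x⁷y⁻¹}.

Answer: {e, x¹¹, x⁷y, x⁷y⁻¹}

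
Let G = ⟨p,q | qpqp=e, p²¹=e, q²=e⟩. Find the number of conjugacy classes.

The conjugacy classes (representative and size) are:
  [e] (size 1), [p²⁰] (size 2), [p²] (size 2), [p³] (size 2), [p¹⁷] (size 2), [p⁵] (size 2), [p⁶] (size 2), [p⁷] (size 2), [p⁸] (size 2), [p⁹] (size 2), [p¹⁰] (size 2), [q] (size 21).
Class equation: 1 + 2 + 2 + 2 + 2 + 2 + 2 + 2 + 2 + 2 + 2 + 21 = 42 = |G|. So G has 12 conjugacy classes.

Answer: 12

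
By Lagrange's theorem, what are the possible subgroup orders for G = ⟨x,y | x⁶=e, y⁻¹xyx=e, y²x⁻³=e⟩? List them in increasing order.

|G| = 12 = 2² · 3. By Lagrange's theorem the order of any subgroup divides 12; the divisors of 12 are 1, 2, 3, 4, 6, 12.

Answer: 1, 2, 3, 4, 6, 12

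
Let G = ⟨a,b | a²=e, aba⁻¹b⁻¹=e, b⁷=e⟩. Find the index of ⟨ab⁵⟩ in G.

First find ord(ab⁵) by computing successive powers:
  (ab⁵)¹ = ab⁵, (ab⁵)² = b³, (ab⁵)³ = ab, (ab⁵)⁴ = b⁶, (ab⁵)⁵ = ab⁴, (ab⁵)⁶ = b², (ab⁵)⁷ = a, (ab⁵)⁸ = b⁵, (ab⁵)⁹ = ab³, (ab⁵)¹⁰ = b, (ab⁵)¹¹ = ab⁶, (ab⁵)¹² = b⁴, (ab⁵)¹³ = ab², (ab⁵)¹⁴ = e.
So |⟨ab⁵⟩| = ord(ab⁵) = 14. With |G| = 14, by Lagrange [G : ⟨ab⁵⟩] = 14/14 = 1.

Answer: 1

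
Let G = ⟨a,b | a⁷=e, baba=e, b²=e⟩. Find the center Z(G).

An element z ∈ Z(G) iff z commutes with every generator.
For example e is central: e·a = a = a·e; e·b = b = b·e.
Whereas a ∉ Z(G) since a·b = ab ≠ a⁶b = b·a.
Checking each of the 14 elements this way gives Z(G) = {e}, of order 1.

Answer: {e}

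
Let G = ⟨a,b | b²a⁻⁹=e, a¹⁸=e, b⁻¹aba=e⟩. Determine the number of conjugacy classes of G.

The conjugacy classes (representative and size) are:
  [e] (size 1), [a¹⁷] (size 2), [a¹⁶] (size 2), [a³] (size 2), [a¹⁴] (size 2), [a¹³] (size 2), [a¹²] (size 2), [a¹¹] (size 2), [a¹⁰] (size 2), [a⁹] (size 1), [a⁸b] (size 9), [ab] (size 9).
Class equation: 1 + 2 + 2 + 2 + 2 + 2 + 2 + 2 + 2 + 1 + 9 + 9 = 36 = |G|. So G has 12 conjugacy classes.

Answer: 12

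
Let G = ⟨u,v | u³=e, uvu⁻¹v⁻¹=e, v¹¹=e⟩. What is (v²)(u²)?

Compute (v²) · (u²) by multiplying left to right and reducing via the relations at each step:
  (v²) · u² = u²v²

Answer: u²v²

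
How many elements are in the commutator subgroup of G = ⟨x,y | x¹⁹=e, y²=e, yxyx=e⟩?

G' = [G, G] is generated by all commutators. The generator-pair commutators are: [x, y] = x².
The subgroup they normally generate is {e, x, x², x³, x⁴, x⁵, x⁶, x⁷, x⁸, x⁹, x¹⁰, x¹¹, x¹², x¹³, x¹⁴, x¹⁵, x¹⁶, x¹⁷, x¹⁸}, of order 19.
Check: |G/G'| = 38/19 = 2 is the order of the abelianisation.

Answer: 19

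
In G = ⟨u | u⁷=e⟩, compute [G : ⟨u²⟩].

First find ord(u²) by computing successive powers:
  (u²)¹ = u², (u²)² = u⁴, (u²)³ = u⁶, (u²)⁴ = u, (u²)⁵ = u³, (u²)⁶ = u⁵, (u²)⁷ = e.
So |⟨u²⟩| = ord(u²) = 7. With |G| = 7, by Lagrange [G : ⟨u²⟩] = 7/7 = 1.

Answer: 1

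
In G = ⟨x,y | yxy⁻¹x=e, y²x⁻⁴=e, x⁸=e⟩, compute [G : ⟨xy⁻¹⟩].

First find ord(xy⁻¹) by computing successive powers:
  (xy⁻¹)¹ = xy⁻¹, (xy⁻¹)² = x⁴, (xy⁻¹)³ = xy, (xy⁻¹)⁴ = e.
So |⟨xy⁻¹⟩| = ord(xy⁻¹) = 4. With |G| = 16, by Lagrange [G : ⟨xy⁻¹⟩] = 16/4 = 4.

Answer: 4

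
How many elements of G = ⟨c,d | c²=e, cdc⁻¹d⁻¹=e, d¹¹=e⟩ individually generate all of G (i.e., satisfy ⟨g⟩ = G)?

G is cyclic of order 22. An element generates G iff its order is 22, and a cyclic group of order 22 has exactly φ(22) = 10 such elements.

Answer: 10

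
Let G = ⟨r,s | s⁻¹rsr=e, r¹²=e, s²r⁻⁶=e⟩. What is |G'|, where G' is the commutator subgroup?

G' = [G, G] is generated by all commutators. The generator-pair commutators are: [r, s] = r².
The subgroup they normally generate is {e, r², r⁴, r⁶, r⁸, r¹⁰}, of order 6.
Check: |G/G'| = 24/6 = 4 is the order of the abelianisation.

Answer: 6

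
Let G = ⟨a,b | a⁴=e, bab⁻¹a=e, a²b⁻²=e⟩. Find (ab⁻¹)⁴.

Compute successive powers of (ab⁻¹), reducing at each step:
  (ab⁻¹)²: (ab⁻¹) · a = b⁻¹;   (b⁻¹) · b⁻¹ = a²
  (ab⁻¹)³: (a²) · a = a³;   (a³) · b⁻¹ = ab
  (ab⁻¹)⁴: (ab) · a = b;   b · b⁻¹ = e

Answer: e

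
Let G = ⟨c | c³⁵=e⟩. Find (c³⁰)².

Compute successive powers of (c³⁰), reducing at each step:
  (c³⁰)²: (c³⁰) · c³⁰ = c²⁵

Answer: c²⁵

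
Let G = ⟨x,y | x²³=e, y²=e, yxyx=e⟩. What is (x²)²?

Compute successive powers of (x²), reducing at each step:
  (x²)²: (x²) · x² = x⁴

Answer: x⁴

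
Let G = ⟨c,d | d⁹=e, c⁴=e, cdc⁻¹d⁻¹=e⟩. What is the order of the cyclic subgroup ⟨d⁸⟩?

|⟨d⁸⟩| equals the order of d⁸. Compute successive powers until reaching e:
  (d⁸)¹ = d⁸, (d⁸)² = d⁷, (d⁸)³ = d⁶, (d⁸)⁴ = d⁵, (d⁸)⁵ = d⁴, (d⁸)⁶ = d³, (d⁸)⁷ = d², (d⁸)⁸ = d, (d⁸)⁹ = e.
The smallest positive k with (d⁸)ᵏ = e is 9, so |⟨d⁸⟩| = 9.

Answer: 9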